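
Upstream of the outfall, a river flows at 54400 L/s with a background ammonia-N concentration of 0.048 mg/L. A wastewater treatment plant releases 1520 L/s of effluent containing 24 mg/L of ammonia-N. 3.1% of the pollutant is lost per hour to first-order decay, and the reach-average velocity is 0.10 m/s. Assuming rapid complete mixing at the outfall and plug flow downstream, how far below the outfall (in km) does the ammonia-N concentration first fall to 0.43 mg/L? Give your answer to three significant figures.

5.56 km

Mass balance: C = (54400·0.04800 + 1520·24.00) / 55920 = 39090/55920 = 0.6991 mg/L.
3.1%/h lost → k = −ln(1 − 0.031) = 0.03149 h⁻¹.
Set 0.6991·exp(−k·t) = 0.43 → t = ln(0.6991/0.43)/k = 55550 s = 15.43 h.
Distance = v·t = 0.10·55550 = 5555 m = 5.555 km.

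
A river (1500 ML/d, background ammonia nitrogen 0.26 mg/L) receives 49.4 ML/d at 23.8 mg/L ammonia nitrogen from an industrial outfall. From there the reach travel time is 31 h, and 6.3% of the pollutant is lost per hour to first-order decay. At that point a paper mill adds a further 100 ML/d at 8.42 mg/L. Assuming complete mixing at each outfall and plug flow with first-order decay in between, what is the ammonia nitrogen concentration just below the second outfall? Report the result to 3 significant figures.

0.637 mg/L

Conservation of mass: C = (1500·0.2600 + 49.40·23.80) / 1549 = 1566/1549 = 1.011 mg/L; combined flow 1549 ML/d.
6.3%/h lost → k = −ln(1 − 0.063) = 0.06507 h⁻¹.
Applying C = C₀e^(−kt): 1.011 × 0.1330 = 0.1344 mg/L.
Second outfall: C = (1549·0.1344 + 100.0·8.420)/1649 = 0.6368 mg/L.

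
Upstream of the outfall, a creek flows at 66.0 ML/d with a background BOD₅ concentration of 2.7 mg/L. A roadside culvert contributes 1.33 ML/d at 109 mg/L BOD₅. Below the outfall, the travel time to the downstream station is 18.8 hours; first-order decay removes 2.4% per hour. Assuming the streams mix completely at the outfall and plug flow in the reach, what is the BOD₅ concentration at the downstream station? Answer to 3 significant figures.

Mass balance: C = (66.00·2.700 + 1.330·109.0) / 67.33 = 323.2/67.33 = 4.800 mg/L.
2.4%/h lost → k = −ln(1 − 0.024) = 0.02429 h⁻¹.
Decay over the reach: 4.800·exp(−kt) = 4.800·0.6334 = 3.040 mg/L.

3.04 mg/L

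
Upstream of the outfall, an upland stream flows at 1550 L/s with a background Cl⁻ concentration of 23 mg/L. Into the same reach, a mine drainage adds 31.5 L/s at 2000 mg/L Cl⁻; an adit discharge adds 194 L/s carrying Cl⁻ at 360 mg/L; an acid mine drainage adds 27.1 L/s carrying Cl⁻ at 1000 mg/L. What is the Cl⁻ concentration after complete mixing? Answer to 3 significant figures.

After mixing, C = (1550·23.00 + 31.50·2000 + 194.0·360.0 + 27.10·1000) / 1803 = 195600/1803 = 108.5 mg/L.

109 mg/L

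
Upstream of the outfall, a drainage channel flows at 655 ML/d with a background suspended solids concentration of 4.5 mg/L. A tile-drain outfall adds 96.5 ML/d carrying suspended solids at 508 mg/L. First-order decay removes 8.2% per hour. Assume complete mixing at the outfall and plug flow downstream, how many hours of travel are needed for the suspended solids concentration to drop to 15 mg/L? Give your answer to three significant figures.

17.9 h

Mass balance: C = (655.0·4.500 + 96.50·508.0) / 751.5 = 51970/751.5 = 69.15 mg/L.
8.2%/h lost → k = −ln(1 − 0.082) = 0.08556 h⁻¹.
69.15·exp(−k·t) = 15 → t = ln(69.15/15)/k = 64310 s = 17.86 h.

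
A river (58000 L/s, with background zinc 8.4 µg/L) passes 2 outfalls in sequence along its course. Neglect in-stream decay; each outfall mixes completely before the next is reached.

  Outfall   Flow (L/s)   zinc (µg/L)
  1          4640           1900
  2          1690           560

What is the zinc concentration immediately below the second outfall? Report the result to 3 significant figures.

Below outfall 1: Q → 62640 L/s, C = (58000·8.400 + 4640·1900)/62640 = 148.5 µg/L.
Below outfall 2: Q → 64330 L/s, C = (62640·148.5 + 1690·560.0)/64330 = 159.3 µg/L.

159 µg/L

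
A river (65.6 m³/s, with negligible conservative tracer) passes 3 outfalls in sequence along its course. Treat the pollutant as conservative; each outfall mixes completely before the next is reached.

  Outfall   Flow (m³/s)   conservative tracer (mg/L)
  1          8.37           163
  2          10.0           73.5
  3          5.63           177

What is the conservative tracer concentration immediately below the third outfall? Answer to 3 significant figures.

After outfall 1: Q = 65.60 + 8.370 = 73.97 m³/s; C = (65.60·0 + 8.370·163.0)/73.97 = 18.44 mg/L.
After outfall 2: Q = 73.97 + 10.00 = 83.97 m³/s; C = (73.97·18.44 + 10.00·73.50)/83.97 = 25.00 mg/L.
After outfall 3: Q = 83.97 + 5.630 = 89.60 m³/s; C = (83.97·25.00 + 5.630·177.0)/89.60 = 34.55 mg/L.

34.6 mg/L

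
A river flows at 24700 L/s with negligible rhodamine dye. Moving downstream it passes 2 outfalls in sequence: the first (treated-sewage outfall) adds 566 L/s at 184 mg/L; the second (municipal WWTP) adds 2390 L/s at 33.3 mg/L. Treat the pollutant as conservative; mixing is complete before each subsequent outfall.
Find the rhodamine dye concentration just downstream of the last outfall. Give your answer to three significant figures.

6.64 mg/L

After outfall 1: Q = 24700 + 566.0 = 25270 L/s; C = (24700·0 + 566.0·184.0)/25270 = 4.122 mg/L.
After outfall 2: Q = 25270 + 2390 = 27660 L/s; C = (25270·4.122 + 2390·33.30)/27660 = 6.643 mg/L.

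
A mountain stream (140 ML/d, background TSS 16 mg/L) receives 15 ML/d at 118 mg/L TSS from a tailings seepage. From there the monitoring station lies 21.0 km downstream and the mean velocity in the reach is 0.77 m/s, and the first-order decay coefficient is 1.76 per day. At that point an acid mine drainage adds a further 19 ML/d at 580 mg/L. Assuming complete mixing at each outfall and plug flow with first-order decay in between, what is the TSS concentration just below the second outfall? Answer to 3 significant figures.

76.6 mg/L

Mixed concentration C = ΣQC/ΣQ = (140.0·16.00 + 15.00·118.0) / 155.0 = 4010/155.0 = 25.87 mg/L; combined flow 155.0 ML/d.
Travel time t = 21.0·1000 / 0.77 = 27270 s = 7.576 h.
First-order decay: C = 25.87·exp(−k·t) = 25.87·0.5738 = 14.84 mg/L.
Second outfall: C = (155.0·14.84 + 19.00·580.0)/174.0 = 76.56 mg/L.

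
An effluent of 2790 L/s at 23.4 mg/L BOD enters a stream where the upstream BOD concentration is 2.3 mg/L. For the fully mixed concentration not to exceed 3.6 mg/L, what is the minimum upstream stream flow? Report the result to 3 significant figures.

Set C_mix = 3.6: (Q·2.300 + 2790·23.40) / (Q + 2790) = 3.6
→ Q = 2790·(23.40 − 3.6)/(3.6 − 2.300) = 42490 L/s.

42500 L/s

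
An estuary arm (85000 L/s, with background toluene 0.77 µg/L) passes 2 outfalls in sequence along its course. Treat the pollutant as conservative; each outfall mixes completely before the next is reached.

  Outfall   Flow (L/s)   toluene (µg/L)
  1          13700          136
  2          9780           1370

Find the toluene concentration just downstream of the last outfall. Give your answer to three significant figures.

141 µg/L

Below outfall 1: Q → 98700 L/s, C = (85000·0.7700 + 13700·136.0)/98700 = 19.54 µg/L.
Below outfall 2: Q → 108500 L/s, C = (98700·19.54 + 9780·1370)/108500 = 141.3 µg/L.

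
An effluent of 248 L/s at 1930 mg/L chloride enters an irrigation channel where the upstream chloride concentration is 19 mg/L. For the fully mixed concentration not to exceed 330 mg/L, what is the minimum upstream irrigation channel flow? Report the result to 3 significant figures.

1280 L/s

Set C_mix = 330: (Q·19.00 + 248.0·1930) / (Q + 248.0) = 330
→ Q = 248.0·(1930 − 330)/(330 − 19.00) = 1276 L/s.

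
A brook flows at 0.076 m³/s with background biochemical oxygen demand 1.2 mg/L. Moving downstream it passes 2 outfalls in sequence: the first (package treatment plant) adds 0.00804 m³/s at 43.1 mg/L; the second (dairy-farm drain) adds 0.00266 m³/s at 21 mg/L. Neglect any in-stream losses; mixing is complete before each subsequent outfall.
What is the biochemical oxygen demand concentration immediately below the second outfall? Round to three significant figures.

After outfall 1: Q = 0.07600 + 0.008040 = 0.08404 m³/s; C = (0.07600·1.200 + 0.008040·43.10)/0.08404 = 5.209 mg/L.
After outfall 2: Q = 0.08404 + 0.002660 = 0.08670 m³/s; C = (0.08404·5.209 + 0.002660·21.00)/0.08670 = 5.693 mg/L.

5.69 mg/L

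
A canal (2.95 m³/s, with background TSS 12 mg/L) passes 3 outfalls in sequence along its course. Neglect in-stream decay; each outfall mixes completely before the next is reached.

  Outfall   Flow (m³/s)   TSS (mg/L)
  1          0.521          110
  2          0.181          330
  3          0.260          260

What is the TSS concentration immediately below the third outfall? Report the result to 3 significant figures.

56.2 mg/L

After outfall 1: Q = 2.950 + 0.5210 = 3.471 m³/s; C = (2.950·12.00 + 0.5210·110.0)/3.471 = 26.71 mg/L.
After outfall 2: Q = 3.471 + 0.1810 = 3.652 m³/s; C = (3.471·26.71 + 0.1810·330.0)/3.652 = 41.74 mg/L.
After outfall 3: Q = 3.652 + 0.2600 = 3.912 m³/s; C = (3.652·41.74 + 0.2600·260.0)/3.912 = 56.25 mg/L.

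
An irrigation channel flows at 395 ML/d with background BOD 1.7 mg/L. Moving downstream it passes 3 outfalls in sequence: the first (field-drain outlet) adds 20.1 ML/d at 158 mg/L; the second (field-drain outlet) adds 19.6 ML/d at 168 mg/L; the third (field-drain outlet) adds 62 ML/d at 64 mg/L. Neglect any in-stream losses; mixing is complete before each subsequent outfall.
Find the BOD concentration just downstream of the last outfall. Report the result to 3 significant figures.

22.4 mg/L

Below outfall 1: Q → 415.1 ML/d, C = (395.0·1.700 + 20.10·158.0)/415.1 = 9.268 mg/L.
Below outfall 2: Q → 434.7 ML/d, C = (415.1·9.268 + 19.60·168.0)/434.7 = 16.43 mg/L.
Below outfall 3: Q → 496.7 ML/d, C = (434.7·16.43 + 62.00·64.00)/496.7 = 22.36 mg/L.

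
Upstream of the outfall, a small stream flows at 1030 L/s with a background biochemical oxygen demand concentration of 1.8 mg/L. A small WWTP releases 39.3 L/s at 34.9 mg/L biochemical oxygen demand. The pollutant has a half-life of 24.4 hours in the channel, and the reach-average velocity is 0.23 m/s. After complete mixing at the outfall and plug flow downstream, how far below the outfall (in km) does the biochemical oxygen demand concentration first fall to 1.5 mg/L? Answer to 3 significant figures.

Mass balance: C = (1030·1.800 + 39.30·34.90) / 1069 = 3226/1069 = 3.017 mg/L.
Half-life 24.4 h → k = ln 2 / 24.4 = 0.02841 h⁻¹ = 0.6818 d⁻¹.
Set 3.017·exp(−k·t) = 1.5 → t = ln(3.017/1.5)/k = 88540 s = 24.59 h.
Distance = v·t = 0.23·88540 = 20360 m = 20.36 km.

20.4 km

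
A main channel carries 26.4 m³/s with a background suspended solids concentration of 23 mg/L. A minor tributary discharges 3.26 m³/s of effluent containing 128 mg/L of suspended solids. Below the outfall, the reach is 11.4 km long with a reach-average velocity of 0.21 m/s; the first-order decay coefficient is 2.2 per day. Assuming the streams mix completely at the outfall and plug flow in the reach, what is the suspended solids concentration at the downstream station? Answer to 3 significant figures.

8.67 mg/L

After mixing, C = (26.40·23.00 + 3.260·128.0) / 29.66 = 1024/29.66 = 34.54 mg/L.
Travel time t = 11.4·1000 / 0.21 = 54290 s = 15.08 h.
After decay, C = 34.54 × e^(−kt) = 34.54 × 0.2510 = 8.670 mg/L.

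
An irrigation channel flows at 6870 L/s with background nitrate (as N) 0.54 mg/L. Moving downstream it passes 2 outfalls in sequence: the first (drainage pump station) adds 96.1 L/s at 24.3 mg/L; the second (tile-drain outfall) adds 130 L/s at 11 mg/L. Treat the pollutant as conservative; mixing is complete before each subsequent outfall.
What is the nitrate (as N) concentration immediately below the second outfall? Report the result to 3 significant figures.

After outfall 1: Q = 6870 + 96.10 = 6966 L/s; C = (6870·0.5400 + 96.10·24.30)/6966 = 0.8678 mg/L.
After outfall 2: Q = 6966 + 130.0 = 7096 L/s; C = (6966·0.8678 + 130.0·11.00)/7096 = 1.053 mg/L.

1.05 mg/L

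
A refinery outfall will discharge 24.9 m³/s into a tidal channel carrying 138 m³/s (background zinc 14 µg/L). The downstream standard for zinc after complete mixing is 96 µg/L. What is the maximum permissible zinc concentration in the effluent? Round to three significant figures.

550 µg/L

At the limit, (Qr·Cr + Qe·Cₑ)/(Qr + Qe) = 96:
Cₑ = (162.9·96 − 138.0·14.00) / 24.90 = 550.5 µg/L.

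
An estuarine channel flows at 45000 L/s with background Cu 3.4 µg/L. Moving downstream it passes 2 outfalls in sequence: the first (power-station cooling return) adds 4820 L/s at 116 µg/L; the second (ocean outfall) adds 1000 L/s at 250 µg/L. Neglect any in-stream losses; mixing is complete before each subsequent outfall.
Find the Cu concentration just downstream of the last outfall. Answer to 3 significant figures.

Below outfall 1: Q → 49820 L/s, C = (45000·3.400 + 4820·116.0)/49820 = 14.29 µg/L.
Below outfall 2: Q → 50820 L/s, C = (49820·14.29 + 1000·250.0)/50820 = 18.93 µg/L.

18.9 µg/L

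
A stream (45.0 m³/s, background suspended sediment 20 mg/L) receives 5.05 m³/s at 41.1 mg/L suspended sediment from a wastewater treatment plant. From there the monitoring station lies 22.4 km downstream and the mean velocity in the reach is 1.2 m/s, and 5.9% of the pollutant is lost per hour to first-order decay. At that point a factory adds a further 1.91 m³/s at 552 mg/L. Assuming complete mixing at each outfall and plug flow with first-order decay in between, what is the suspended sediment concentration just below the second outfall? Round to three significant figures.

Mixed concentration C = ΣQC/ΣQ = (45.00·20.00 + 5.050·41.10) / 50.05 = 1108/50.05 = 22.13 mg/L; combined flow 50.05 m³/s.
Travel time t = 22.4·1000 / 1.2 = 18670 s = 5.185 h.
5.9%/h lost → k = −ln(1 − 0.059) = 0.06081 h⁻¹.
After decay, C = 22.13 × e^(−kt) = 22.13 × 0.7296 = 16.14 mg/L.
At the second outfall, C = (50.05·16.14 + 1.910·552.0) / (50.05 + 1.910) = 35.84 mg/L.

35.8 mg/L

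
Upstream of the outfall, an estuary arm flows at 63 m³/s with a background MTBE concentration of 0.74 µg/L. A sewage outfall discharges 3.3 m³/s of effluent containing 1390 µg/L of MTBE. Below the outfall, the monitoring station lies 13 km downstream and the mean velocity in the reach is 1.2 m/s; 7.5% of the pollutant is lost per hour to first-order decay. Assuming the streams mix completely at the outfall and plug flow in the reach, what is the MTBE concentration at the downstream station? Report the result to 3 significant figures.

Conservation of mass: C = (63.00·0.7400 + 3.300·1390) / 66.30 = 4634/66.30 = 69.89 µg/L.
Travel time t = 13·1000 / 1.2 = 10830 s = 3.009 h.
7.5%/h lost → k = −ln(1 − 0.075) = 0.07796 h⁻¹.
Decay over the reach: 69.89·exp(−kt) = 69.89·0.7909 = 55.27 µg/L.

55.3 µg/L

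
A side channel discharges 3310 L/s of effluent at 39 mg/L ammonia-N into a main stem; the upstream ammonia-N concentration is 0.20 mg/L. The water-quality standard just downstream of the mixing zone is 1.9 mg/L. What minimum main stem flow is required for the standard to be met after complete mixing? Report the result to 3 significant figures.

72200 L/s

Set C_mix = 1.9: (Q·0.2000 + 3310·39.00) / (Q + 3310) = 1.9
→ Q = 3310·(39.00 − 1.9)/(1.9 − 0.2000) = 72240 L/s.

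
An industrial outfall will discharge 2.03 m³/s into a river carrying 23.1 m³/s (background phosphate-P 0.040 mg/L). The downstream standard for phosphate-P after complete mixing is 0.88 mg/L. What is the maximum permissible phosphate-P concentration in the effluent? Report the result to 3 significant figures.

10.4 mg/L

At the limit, (Qr·Cr + Qe·Cₑ)/(Qr + Qe) = 0.88:
Cₑ = (25.13·0.88 − 23.10·0.04000) / 2.030 = 10.44 mg/L.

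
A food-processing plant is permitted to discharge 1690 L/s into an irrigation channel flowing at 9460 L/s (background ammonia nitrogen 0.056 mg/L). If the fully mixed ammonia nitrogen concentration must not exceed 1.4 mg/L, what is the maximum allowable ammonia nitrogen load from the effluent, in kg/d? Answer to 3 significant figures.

Mass balance at the limit: 9460·0.05600 + 1690·Cₑ = 11150·1.4 → Cₑ = 8.923 mg/L.
1690 L/s = 1.690 m³/s. Load = 1.690 m³/s × 8.923 g/m³ × 86 400 s/d = 1303 kg/d.

1300 kg/d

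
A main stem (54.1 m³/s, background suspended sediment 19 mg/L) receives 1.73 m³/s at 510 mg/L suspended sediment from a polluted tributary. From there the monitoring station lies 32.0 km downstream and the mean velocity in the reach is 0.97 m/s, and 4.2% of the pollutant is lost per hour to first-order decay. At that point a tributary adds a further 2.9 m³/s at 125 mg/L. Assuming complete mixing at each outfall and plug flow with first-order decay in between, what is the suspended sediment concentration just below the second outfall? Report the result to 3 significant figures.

Mixed concentration C = ΣQC/ΣQ = (54.10·19.00 + 1.730·510.0) / 55.83 = 1910/55.83 = 34.21 mg/L; combined flow 55.83 m³/s.
Travel time t = 32.0·1000 / 0.97 = 32990 s = 9.164 h.
4.2%/h lost → k = −ln(1 − 0.042) = 0.04291 h⁻¹.
Decay over the reach: 34.21·exp(−kt) = 34.21·0.6749 = 23.09 mg/L.
Second outfall: C = (55.83·23.09 + 2.900·125.0)/58.73 = 28.12 mg/L.

28.1 mg/L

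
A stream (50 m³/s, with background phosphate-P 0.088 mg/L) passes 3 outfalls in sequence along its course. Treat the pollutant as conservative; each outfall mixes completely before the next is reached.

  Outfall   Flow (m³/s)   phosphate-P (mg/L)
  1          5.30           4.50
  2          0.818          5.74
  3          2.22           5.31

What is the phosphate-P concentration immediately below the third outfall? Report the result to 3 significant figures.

Below outfall 1: Q → 55.30 m³/s, C = (50.00·0.08800 + 5.300·4.500)/55.30 = 0.5108 mg/L.
Below outfall 2: Q → 56.12 m³/s, C = (55.30·0.5108 + 0.8180·5.740)/56.12 = 0.5871 mg/L.
Below outfall 3: Q → 58.34 m³/s, C = (56.12·0.5871 + 2.220·5.310)/58.34 = 0.7668 mg/L.

0.767 mg/L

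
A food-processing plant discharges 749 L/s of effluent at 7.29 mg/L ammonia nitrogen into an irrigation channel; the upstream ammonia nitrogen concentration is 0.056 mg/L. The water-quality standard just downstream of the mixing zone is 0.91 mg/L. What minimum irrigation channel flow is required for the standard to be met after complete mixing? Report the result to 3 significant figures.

5600 L/s

Set C_mix = 0.91: (Q·0.05600 + 749.0·7.290) / (Q + 749.0) = 0.91
→ Q = 749.0·(7.290 − 0.91)/(0.91 − 0.05600) = 5596 L/s.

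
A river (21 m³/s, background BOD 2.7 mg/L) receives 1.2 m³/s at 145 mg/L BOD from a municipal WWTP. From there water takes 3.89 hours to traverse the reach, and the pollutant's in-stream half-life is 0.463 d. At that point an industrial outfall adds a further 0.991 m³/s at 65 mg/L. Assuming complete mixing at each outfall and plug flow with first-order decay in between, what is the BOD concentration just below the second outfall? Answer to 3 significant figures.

10.6 mg/L

Flow-weighted average: C = (21.00·2.700 + 1.200·145.0) / 22.20 = 230.7/22.20 = 10.39 mg/L; combined flow 22.20 m³/s.
Half-life 0.463 d → k = ln 2 / 0.463 = 1.497 d⁻¹.
Decay over the reach: 10.39·exp(−kt) = 10.39·0.7845 = 8.153 mg/L.
At the second outfall, C = (22.20·8.153 + 0.9910·65.00) / (22.20 + 0.9910) = 10.58 mg/L.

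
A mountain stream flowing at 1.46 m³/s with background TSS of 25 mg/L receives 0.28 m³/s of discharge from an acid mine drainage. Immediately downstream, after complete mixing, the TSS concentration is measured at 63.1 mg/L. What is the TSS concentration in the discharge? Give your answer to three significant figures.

Mass balance: 1.460·25.00 + 0.2800·Cₑ = 1.740·63.10
→ Cₑ = (1.740·63.10 − 1.460·25.00) / 0.2800 = 261.8 mg/L.

262 mg/L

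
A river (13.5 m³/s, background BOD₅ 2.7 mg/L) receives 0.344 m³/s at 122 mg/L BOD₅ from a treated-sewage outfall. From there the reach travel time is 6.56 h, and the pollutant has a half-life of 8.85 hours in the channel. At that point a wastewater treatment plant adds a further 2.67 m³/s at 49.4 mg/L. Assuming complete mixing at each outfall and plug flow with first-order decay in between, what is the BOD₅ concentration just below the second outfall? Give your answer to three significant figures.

10.8 mg/L

Mixed concentration C = ΣQC/ΣQ = (13.50·2.700 + 0.3440·122.0) / 13.84 = 78.42/13.84 = 5.664 mg/L; combined flow 13.84 m³/s.
Half-life 8.85 h → k = ln 2 / 8.85 = 0.07832 h⁻¹ = 1.880 d⁻¹.
Applying C = C₀e^(−kt): 5.664 × 0.5982 = 3.389 mg/L.
At the second outfall, C = (13.84·3.389 + 2.670·49.40) / (13.84 + 2.670) = 10.83 mg/L.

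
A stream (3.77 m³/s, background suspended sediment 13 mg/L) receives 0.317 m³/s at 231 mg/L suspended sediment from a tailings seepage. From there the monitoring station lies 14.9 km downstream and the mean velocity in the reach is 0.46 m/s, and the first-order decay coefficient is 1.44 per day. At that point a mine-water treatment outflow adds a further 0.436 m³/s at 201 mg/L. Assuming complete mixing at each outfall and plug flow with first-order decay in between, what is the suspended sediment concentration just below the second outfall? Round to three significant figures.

Mass balance: C = (3.770·13.00 + 0.3170·231.0) / 4.087 = 122.2/4.087 = 29.91 mg/L; combined flow 4.087 m³/s.
Travel time t = 14.9·1000 / 0.46 = 32390 s = 8.998 h.
After decay, C = 29.91 × e^(−kt) = 29.91 × 0.5828 = 17.43 mg/L.
Second outfall: C = (4.087·17.43 + 0.4360·201.0)/4.523 = 35.13 mg/L.

35.1 mg/L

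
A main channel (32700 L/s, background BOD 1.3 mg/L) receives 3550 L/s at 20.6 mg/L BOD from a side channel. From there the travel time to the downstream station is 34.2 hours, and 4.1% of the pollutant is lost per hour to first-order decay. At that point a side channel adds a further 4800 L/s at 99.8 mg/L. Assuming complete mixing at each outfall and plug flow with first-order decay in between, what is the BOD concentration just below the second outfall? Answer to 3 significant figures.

Mass balance: C = (32700·1.300 + 3550·20.60) / 36250 = 115600/36250 = 3.190 mg/L; combined flow 36250 L/s.
4.1%/h lost → k = −ln(1 − 0.041) = 0.04186 h⁻¹.
Applying C = C₀e^(−kt): 3.190 × 0.2389 = 0.7621 mg/L.
Second outfall: C = (36250·0.7621 + 4800·99.80)/41050 = 12.34 mg/L.

12.3 mg/L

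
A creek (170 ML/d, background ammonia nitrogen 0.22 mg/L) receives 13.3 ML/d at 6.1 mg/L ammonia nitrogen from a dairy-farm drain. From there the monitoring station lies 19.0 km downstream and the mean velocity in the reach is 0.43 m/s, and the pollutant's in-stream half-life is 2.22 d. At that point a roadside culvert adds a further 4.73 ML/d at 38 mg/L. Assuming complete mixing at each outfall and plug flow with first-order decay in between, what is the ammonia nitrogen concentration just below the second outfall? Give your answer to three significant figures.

1.49 mg/L

Mixed concentration C = ΣQC/ΣQ = (170.0·0.2200 + 13.30·6.100) / 183.3 = 118.5/183.3 = 0.6466 mg/L; combined flow 183.3 ML/d.
Travel time t = 19.0·1000 / 0.43 = 44190 s = 12.27 h.
Half-life 2.22 d → k = ln 2 / 2.22 = 0.3122 d⁻¹.
First-order decay: C = 0.6466·exp(−k·t) = 0.6466·0.8524 = 0.5512 mg/L.
Second outfall: C = (183.3·0.5512 + 4.730·38.00)/188.0 = 1.493 mg/L.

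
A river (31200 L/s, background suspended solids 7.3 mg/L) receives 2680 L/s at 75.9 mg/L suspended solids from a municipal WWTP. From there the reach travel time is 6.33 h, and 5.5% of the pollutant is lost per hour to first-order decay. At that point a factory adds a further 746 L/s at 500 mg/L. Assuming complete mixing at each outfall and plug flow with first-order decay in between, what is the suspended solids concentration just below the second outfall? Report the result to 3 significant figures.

19.5 mg/L

Mixed concentration C = ΣQC/ΣQ = (31200·7.300 + 2680·75.90) / 33880 = 431200/33880 = 12.73 mg/L; combined flow 33880 L/s.
5.5%/h lost → k = −ln(1 − 0.055) = 0.05657 h⁻¹.
After decay, C = 12.73 × e^(−kt) = 12.73 × 0.6990 = 8.896 mg/L.
Second outfall: C = (33880·8.896 + 746.0·500.0)/34630 = 19.48 mg/L.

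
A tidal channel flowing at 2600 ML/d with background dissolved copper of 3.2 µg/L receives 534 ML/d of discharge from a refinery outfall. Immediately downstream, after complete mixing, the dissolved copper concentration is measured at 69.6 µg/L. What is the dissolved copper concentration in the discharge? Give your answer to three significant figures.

Mass balance: 2600·3.200 + 534.0·Cₑ = 3134·69.60
→ Cₑ = (3134·69.60 − 2600·3.200) / 534.0 = 392.9 µg/L.

393 µg/L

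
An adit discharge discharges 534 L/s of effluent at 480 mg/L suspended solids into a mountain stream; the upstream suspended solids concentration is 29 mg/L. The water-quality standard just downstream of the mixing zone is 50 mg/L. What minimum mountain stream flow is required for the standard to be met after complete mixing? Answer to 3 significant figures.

10900 L/s

Set C_mix = 50: (Q·29.00 + 534.0·480.0) / (Q + 534.0) = 50
→ Q = 534.0·(480.0 − 50)/(50 − 29.00) = 10930 L/s.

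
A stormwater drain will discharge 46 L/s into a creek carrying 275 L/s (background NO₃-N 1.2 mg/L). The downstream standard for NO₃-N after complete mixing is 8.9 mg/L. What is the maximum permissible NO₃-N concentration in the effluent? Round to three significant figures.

At the limit, (Qr·Cr + Qe·Cₑ)/(Qr + Qe) = 8.9:
Cₑ = (321.0·8.9 − 275.0·1.200) / 46.00 = 54.93 mg/L.

54.9 mg/L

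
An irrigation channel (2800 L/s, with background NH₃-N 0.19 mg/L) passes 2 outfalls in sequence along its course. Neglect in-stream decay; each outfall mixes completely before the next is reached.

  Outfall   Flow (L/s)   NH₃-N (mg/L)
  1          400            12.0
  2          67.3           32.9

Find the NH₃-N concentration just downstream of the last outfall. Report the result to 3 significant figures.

After outfall 1: Q = 2800 + 400.0 = 3200 L/s; C = (2800·0.1900 + 400.0·12.00)/3200 = 1.666 mg/L.
After outfall 2: Q = 3200 + 67.30 = 3267 L/s; C = (3200·1.666 + 67.30·32.90)/3267 = 2.310 mg/L.

2.31 mg/L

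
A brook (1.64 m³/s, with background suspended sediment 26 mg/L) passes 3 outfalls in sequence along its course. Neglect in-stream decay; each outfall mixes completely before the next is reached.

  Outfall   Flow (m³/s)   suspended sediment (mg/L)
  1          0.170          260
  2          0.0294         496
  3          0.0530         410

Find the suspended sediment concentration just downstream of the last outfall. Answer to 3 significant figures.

After outfall 1: Q = 1.640 + 0.1700 = 1.810 m³/s; C = (1.640·26.00 + 0.1700·260.0)/1.810 = 47.98 mg/L.
After outfall 2: Q = 1.810 + 0.02940 = 1.839 m³/s; C = (1.810·47.98 + 0.02940·496.0)/1.839 = 55.14 mg/L.
After outfall 3: Q = 1.839 + 0.05300 = 1.892 m³/s; C = (1.839·55.14 + 0.05300·410.0)/1.892 = 65.08 mg/L.

65.1 mg/L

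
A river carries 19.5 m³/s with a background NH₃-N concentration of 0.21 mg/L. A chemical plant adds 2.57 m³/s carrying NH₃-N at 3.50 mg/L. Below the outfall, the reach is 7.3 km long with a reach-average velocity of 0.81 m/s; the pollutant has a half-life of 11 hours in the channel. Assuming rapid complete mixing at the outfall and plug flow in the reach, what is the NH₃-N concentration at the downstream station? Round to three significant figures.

0.507 mg/L

Mixed concentration C = ΣQC/ΣQ = (19.50·0.2100 + 2.570·3.500) / 22.07 = 13.09/22.07 = 0.5931 mg/L.
Travel time t = 7.3·1000 / 0.81 = 9012 s = 2.503 h.
Half-life 11 h → k = ln 2 / 11 = 0.06301 h⁻¹ = 1.512 d⁻¹.
First-order decay: C = 0.5931·exp(−k·t) = 0.5931·0.8541 = 0.5066 mg/L.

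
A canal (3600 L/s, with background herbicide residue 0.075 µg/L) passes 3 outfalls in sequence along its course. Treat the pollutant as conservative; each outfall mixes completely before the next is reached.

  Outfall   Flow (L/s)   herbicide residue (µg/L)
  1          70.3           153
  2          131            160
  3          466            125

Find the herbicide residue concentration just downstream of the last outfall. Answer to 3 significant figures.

After outfall 1: Q = 3600 + 70.30 = 3670 L/s; C = (3600·0.07500 + 70.30·153.0)/3670 = 3.004 µg/L.
After outfall 2: Q = 3670 + 131.0 = 3801 L/s; C = (3670·3.004 + 131.0·160.0)/3801 = 8.414 µg/L.
After outfall 3: Q = 3801 + 466.0 = 4267 L/s; C = (3801·8.414 + 466.0·125.0)/4267 = 21.15 µg/L.

21.1 µg/L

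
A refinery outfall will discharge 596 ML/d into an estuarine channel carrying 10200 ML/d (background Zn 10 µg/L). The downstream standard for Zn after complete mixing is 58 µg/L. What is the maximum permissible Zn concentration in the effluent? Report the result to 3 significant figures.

879 µg/L

At the limit, (Qr·Cr + Qe·Cₑ)/(Qr + Qe) = 58:
Cₑ = (10800·58 − 10200·10.00) / 596.0 = 879.5 µg/L.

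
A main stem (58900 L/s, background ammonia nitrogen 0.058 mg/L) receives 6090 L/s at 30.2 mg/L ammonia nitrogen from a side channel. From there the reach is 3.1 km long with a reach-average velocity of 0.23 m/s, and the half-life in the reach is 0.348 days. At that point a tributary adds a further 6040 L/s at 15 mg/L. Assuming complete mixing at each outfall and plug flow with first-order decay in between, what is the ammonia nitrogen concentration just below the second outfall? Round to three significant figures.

3.21 mg/L

Mass balance: C = (58900·0.05800 + 6090·30.20) / 64990 = 187300/64990 = 2.883 mg/L; combined flow 64990 L/s.
Travel time t = 3.1·1000 / 0.23 = 13480 s = 3.744 h.
Half-life 0.348 d → k = ln 2 / 0.348 = 1.992 d⁻¹.
Applying C = C₀e^(−kt): 2.883 × 0.7329 = 2.113 mg/L.
Second outfall: C = (64990·2.113 + 6040·15.00)/71030 = 3.209 mg/L.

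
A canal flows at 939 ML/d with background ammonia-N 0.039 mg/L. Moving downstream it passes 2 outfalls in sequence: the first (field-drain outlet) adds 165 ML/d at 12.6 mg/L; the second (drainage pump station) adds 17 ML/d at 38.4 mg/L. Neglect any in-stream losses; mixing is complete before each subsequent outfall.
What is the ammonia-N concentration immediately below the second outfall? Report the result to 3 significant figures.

Below outfall 1: Q → 1104 ML/d, C = (939.0·0.03900 + 165.0·12.60)/1104 = 1.916 mg/L.
Below outfall 2: Q → 1121 ML/d, C = (1104·1.916 + 17.00·38.40)/1121 = 2.470 mg/L.

2.47 mg/L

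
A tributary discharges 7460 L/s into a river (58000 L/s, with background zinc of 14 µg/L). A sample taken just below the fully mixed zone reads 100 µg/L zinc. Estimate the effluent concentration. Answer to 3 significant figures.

769 µg/L

Mass balance: 58000·14.00 + 7460·Cₑ = 65460·100.0
→ Cₑ = (65460·100.0 − 58000·14.00) / 7460 = 768.6 µg/L.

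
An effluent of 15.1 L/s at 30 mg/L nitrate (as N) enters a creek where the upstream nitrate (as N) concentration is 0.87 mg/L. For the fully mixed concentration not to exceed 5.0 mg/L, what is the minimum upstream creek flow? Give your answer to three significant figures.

91.4 L/s

Set C_mix = 5.0: (Q·0.8700 + 15.10·30.00) / (Q + 15.10) = 5.0
→ Q = 15.10·(30.00 − 5.0)/(5.0 − 0.8700) = 91.40 L/s.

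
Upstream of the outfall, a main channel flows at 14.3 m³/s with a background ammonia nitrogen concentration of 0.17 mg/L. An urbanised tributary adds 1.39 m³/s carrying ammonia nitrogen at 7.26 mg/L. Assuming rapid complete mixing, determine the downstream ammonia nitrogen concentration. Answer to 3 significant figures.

0.798 mg/L

Conservation of mass: C = (14.30·0.1700 + 1.390·7.260) / 15.69 = 12.52/15.69 = 0.7981 mg/L.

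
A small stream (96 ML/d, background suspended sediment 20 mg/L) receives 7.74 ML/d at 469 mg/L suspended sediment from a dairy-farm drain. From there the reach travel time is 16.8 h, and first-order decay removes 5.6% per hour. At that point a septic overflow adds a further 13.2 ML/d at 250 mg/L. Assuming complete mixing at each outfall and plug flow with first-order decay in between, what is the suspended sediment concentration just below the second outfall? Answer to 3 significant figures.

Mass balance: C = (96.00·20.00 + 7.740·469.0) / 103.7 = 5550/103.7 = 53.50 mg/L; combined flow 103.7 ML/d.
5.6%/h lost → k = −ln(1 − 0.056) = 0.05763 h⁻¹.
Decay over the reach: 53.50·exp(−kt) = 53.50·0.3798 = 20.32 mg/L.
Second outfall: C = (103.7·20.32 + 13.20·250.0)/116.9 = 46.24 mg/L.

46.2 mg/L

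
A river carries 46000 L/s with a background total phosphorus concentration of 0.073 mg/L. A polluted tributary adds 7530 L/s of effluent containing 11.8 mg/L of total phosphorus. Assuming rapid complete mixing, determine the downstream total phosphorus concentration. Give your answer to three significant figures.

1.72 mg/L

Conservation of mass: C = (46000·0.07300 + 7530·11.80) / 53530 = 92210/53530 = 1.723 mg/L.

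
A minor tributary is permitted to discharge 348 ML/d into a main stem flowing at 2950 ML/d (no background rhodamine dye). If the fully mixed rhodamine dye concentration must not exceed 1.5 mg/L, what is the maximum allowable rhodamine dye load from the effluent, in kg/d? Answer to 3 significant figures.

Mass balance at the limit: 2950·0 + 348.0·Cₑ = 3298·1.5 → Cₑ = 14.22 mg/L.
348.0 ML/d = 4.028 m³/s. Load = 4.028 m³/s × 14.22 g/m³ × 86 400 s/d = 4947 kg/d.

4950 kg/d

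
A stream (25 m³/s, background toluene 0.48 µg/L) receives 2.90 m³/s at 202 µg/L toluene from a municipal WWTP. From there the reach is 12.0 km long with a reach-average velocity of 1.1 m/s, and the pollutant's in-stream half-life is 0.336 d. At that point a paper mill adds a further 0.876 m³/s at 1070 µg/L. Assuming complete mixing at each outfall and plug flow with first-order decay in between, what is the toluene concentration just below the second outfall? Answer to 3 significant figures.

Mixed concentration C = ΣQC/ΣQ = (25.00·0.4800 + 2.900·202.0) / 27.90 = 597.8/27.90 = 21.43 µg/L; combined flow 27.90 m³/s.
Travel time t = 12.0·1000 / 1.1 = 10910 s = 3.030 h.
Half-life 0.336 d → k = ln 2 / 0.336 = 2.063 d⁻¹.
First-order decay: C = 21.43·exp(−k·t) = 21.43·0.7707 = 16.51 µg/L.
Second outfall: C = (27.90·16.51 + 0.8760·1070)/28.78 = 48.58 µg/L.

48.6 µg/L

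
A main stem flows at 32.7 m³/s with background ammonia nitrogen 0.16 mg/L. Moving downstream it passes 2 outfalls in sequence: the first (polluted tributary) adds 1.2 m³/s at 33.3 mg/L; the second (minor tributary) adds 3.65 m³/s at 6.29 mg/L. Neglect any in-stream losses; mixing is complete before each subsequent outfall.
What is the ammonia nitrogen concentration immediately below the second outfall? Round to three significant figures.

1.81 mg/L

Outfall 1: combined Q = 33.90 m³/s; C = (32.70·0.1600 + 1.200·33.30)/33.90 = 1.333 mg/L.
Outfall 2: combined Q = 37.55 m³/s; C = (33.90·1.333 + 3.650·6.290)/37.55 = 1.815 mg/L.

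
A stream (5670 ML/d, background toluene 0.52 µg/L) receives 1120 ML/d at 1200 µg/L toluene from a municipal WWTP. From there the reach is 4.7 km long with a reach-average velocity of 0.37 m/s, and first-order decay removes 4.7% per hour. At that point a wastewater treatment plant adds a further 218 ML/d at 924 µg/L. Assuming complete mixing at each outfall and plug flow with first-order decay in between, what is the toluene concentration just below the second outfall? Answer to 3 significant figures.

Conservation of mass: C = (5670·0.5200 + 1120·1200) / 6790 = 1347000/6790 = 198.4 µg/L; combined flow 6790 ML/d.
Travel time t = 4.7·1000 / 0.37 = 12700 s = 3.529 h.
4.7%/h lost → k = −ln(1 − 0.047) = 0.04814 h⁻¹.
After decay, C = 198.4 × e^(−kt) = 198.4 × 0.8438 = 167.4 µg/L.
Second outfall: C = (6790·167.4 + 218.0·924.0)/7008 = 190.9 µg/L.

191 µg/L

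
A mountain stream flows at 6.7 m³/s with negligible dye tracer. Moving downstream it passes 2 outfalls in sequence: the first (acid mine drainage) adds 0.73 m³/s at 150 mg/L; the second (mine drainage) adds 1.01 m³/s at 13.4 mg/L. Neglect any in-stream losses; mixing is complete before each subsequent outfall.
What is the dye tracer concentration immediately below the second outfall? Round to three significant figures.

14.6 mg/L

After outfall 1: Q = 6.700 + 0.7300 = 7.430 m³/s; C = (6.700·0 + 0.7300·150.0)/7.430 = 14.74 mg/L.
After outfall 2: Q = 7.430 + 1.010 = 8.440 m³/s; C = (7.430·14.74 + 1.010·13.40)/8.440 = 14.58 mg/L.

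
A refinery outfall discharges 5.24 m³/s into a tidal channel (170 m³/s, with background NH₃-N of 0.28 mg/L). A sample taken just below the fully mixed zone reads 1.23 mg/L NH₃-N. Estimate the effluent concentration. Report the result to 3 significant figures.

32.1 mg/L

Mass balance: 170.0·0.2800 + 5.240·Cₑ = 175.2·1.230
→ Cₑ = (175.2·1.230 − 170.0·0.2800) / 5.240 = 32.05 mg/L.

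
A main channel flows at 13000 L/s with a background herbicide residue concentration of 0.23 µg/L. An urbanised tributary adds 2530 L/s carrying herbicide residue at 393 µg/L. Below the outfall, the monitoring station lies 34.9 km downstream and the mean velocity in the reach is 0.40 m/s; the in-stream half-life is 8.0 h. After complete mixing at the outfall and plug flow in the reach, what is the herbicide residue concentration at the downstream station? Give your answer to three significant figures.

7.86 µg/L

After mixing, C = (13000·0.2300 + 2530·393.0) / 15530 = 997300/15530 = 64.22 µg/L.
Travel time t = 34.9·1000 / 0.40 = 87250 s = 24.24 h.
Half-life 8.0 h → k = ln 2 / 8.0 = 0.08664 h⁻¹ = 2.079 d⁻¹.
After decay, C = 64.22 × e^(−kt) = 64.22 × 0.1225 = 7.864 µg/L.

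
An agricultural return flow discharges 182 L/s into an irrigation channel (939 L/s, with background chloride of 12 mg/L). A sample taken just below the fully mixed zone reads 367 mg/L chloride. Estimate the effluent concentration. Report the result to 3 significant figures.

2200 mg/L

Mass balance: 939.0·12.00 + 182.0·Cₑ = 1121·367.0
→ Cₑ = (1121·367.0 − 939.0·12.00) / 182.0 = 2199 mg/L.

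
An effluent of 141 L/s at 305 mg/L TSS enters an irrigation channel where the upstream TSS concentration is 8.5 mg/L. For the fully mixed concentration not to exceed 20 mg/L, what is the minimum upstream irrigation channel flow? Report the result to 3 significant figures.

3490 L/s

Set C_mix = 20: (Q·8.500 + 141.0·305.0) / (Q + 141.0) = 20
→ Q = 141.0·(305.0 − 20)/(20 − 8.500) = 3494 L/s.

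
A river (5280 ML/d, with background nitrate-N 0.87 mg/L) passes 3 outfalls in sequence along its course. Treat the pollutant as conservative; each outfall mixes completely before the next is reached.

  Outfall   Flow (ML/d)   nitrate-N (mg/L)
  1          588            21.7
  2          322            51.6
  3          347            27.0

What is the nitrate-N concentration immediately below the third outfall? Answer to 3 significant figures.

Below outfall 1: Q → 5868 ML/d, C = (5280·0.8700 + 588.0·21.70)/5868 = 2.957 mg/L.
Below outfall 2: Q → 6190 ML/d, C = (5868·2.957 + 322.0·51.60)/6190 = 5.488 mg/L.
Below outfall 3: Q → 6537 ML/d, C = (6190·5.488 + 347.0·27.00)/6537 = 6.630 mg/L.

6.63 mg/L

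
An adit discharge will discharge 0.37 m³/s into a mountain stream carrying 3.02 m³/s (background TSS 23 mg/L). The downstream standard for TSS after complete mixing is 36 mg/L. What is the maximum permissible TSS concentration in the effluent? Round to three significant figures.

142 mg/L

At the limit, (Qr·Cr + Qe·Cₑ)/(Qr + Qe) = 36:
Cₑ = (3.390·36 − 3.020·23.00) / 0.3700 = 142.1 mg/L.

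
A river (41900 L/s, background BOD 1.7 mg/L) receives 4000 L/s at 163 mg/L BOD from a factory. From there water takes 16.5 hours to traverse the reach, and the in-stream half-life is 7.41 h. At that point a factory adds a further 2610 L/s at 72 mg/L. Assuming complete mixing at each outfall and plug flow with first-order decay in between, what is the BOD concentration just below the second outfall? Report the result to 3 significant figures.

Mixed concentration C = ΣQC/ΣQ = (41900·1.700 + 4000·163.0) / 45900 = 723200/45900 = 15.76 mg/L; combined flow 45900 L/s.
Half-life 7.41 h → k = ln 2 / 7.41 = 0.09354 h⁻¹ = 2.245 d⁻¹.
Decay over the reach: 15.76·exp(−kt) = 15.76·0.2136 = 3.366 mg/L.
At the second outfall, C = (45900·3.366 + 2610·72.00) / (45900 + 2610) = 7.059 mg/L.

7.06 mg/L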